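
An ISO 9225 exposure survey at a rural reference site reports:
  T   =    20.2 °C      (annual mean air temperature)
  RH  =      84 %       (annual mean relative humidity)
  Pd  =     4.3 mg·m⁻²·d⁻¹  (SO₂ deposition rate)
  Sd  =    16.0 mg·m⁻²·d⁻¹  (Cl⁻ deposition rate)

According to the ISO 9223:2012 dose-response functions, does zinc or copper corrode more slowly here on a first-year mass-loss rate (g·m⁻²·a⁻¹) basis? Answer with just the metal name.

zinc: T>10 °C ⇒ hinge -0.071·(20.2−10) = -0.7242
  SO₂ term: 0.0129·4.3^0.44·exp(0.046·84-0.7242) = 0.5661
  Cl⁻ term: 0.0175·16.0^0.57·exp(0.008·84+0.085·20.2) = 0.9267
  sum: 0.5661 + 0.9267 → r_corr = 1.493 μm/a
  mass loss = 1.493 μm/a × 7.14 g/cm³ = 10.66 g·m⁻²·a⁻¹
copper: temperature factor f = -0.080·(10.2) = -0.8160
  SO₂ term: 0.0053·4.3^0.26·exp(0.059·84-0.8160) = 0.4864
  Cl⁻ term: 0.01025·16.0^0.27·exp(0.036·84+0.049·20.2) = 1.2
  r_corr = 0.4864 + 1.2 = 1.686 μm/a
  mass loss = 1.686 μm/a × 8.96 g/cm³ = 15.11 g·m⁻²·a⁻¹
Ordering by g·m⁻²·a⁻¹: copper (15.1) > zinc (10.7)

zinc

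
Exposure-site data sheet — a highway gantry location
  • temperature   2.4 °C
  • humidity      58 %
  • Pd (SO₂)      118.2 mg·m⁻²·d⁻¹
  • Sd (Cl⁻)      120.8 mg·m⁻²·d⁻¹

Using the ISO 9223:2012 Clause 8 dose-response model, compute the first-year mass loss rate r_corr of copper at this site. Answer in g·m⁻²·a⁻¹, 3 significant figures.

r_corr = 4.97 g·m⁻²·a⁻¹

copper: T≤10 °C ⇒ hinge +0.126·(2.4−10) = -0.9576
  SO₂ term: 0.0053·118.2^0.26·exp(0.059·58-0.9576) = 0.2155
  Cl⁻ term: 0.01025·120.8^0.27·exp(0.036·58+0.049·2.4) = 0.3394
  r_corr = 0.2155 + 0.3394 = 0.5549 μm/a
Convert to mass loss: 0.5549 μm/a × 8.96 g/cm³ = 4.972 g·m⁻²·a⁻¹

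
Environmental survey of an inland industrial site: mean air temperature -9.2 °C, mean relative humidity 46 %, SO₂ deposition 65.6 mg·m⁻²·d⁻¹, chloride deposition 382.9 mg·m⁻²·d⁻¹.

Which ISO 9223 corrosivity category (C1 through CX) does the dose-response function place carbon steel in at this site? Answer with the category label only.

carbon steel: T≤10 °C ⇒ hinge +0.150·(-9.2−10) = -2.8800
  sulphur-dioxide contribution → 2.196 μm/a
  chloride contribution → 12.87 μm/a
  ⇒ r_corr(carbon steel) = 15.06 μm/a
ISO 9223 Table 2 (carbon steel): 1.3 < 15.1 ≤ 25 μm/a ⇒ C2

C2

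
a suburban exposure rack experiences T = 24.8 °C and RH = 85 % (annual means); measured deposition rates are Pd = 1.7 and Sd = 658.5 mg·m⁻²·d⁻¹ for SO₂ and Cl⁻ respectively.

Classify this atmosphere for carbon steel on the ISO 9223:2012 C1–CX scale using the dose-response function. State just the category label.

CX

carbon steel: f(T) = -0.054·(T−10) [T>10 °C] = -0.7992
  SO₂ term: 1.77·1.7^0.52·exp(0.02·85-0.7992) = 5.741
  Sd branch = 0.102·Sd^0.62·e^(0.033·RH+0.04·T) = 254.2 μm/a
  sum: 5.741 + 254.2 → r_corr = 259.9 μm/a
260 μm/a falls in (200, 700] for carbon steel → category CX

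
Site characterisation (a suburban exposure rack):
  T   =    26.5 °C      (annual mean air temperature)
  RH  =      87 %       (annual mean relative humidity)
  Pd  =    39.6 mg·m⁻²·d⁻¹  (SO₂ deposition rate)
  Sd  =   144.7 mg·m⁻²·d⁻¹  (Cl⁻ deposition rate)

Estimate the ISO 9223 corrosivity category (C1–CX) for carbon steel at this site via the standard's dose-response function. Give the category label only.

carbon steel: temperature factor f = -0.054·(16.5) = -0.8910
  sulphur-dioxide contribution → 28.02 μm/a
  chloride contribution → 113.6 μm/a
  total first-year rate 141.6 μm/a
ISO 9223 Table 2 (carbon steel): 80 < 142 ≤ 200 μm/a ⇒ C5

C5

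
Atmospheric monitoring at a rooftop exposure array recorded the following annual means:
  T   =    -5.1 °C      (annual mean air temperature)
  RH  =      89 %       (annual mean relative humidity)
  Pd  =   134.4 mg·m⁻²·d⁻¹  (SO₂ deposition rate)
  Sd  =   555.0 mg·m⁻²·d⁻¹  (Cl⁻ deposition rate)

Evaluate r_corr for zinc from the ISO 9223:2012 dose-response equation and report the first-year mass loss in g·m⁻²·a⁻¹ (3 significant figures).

zinc: f(T) = +0.038·(T−10) [T≤10 °C] = -0.5738
  SO₂ term: 0.0129·134.4^0.44·exp(0.046·89-0.5738) = 3.766
  Cl⁻ term: 0.0175·555.0^0.57·exp(0.008·89+0.085·-5.1) = 0.8477
  sum: 3.766 + 0.8477 → r_corr = 4.614 μm/a
Convert to mass loss: 4.614 μm/a × 7.14 g/cm³ = 32.94 g·m⁻²·a⁻¹

r_corr = 32.9 g·m⁻²·a⁻¹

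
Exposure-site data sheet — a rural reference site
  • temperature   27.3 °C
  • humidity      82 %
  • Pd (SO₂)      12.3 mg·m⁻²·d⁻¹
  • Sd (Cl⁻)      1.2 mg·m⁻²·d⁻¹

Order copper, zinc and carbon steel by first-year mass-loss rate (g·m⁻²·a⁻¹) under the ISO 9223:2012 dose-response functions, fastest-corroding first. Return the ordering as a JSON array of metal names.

["carbon steel", "copper", "zinc"]

copper: T>10 °C ⇒ hinge -0.080·(27.3−10) = -1.3840
  Pd branch = 0.0053·Pd^0.26·e^(0.059·RH+f) = 0.3219 μm/a
  Cl⁻ term: 0.01025·1.2^0.27·exp(0.036·82+0.049·27.3) = 0.7854
  sum: 0.3219 + 0.7854 → r_corr = 1.107 μm/a
  mass loss = 1.107 μm/a × 8.96 g/cm³ = 9.921 g·m⁻²·a⁻¹
zinc: temperature factor f = -0.071·(17.3) = -1.2283
  SO₂ term: 0.0129·12.3^0.44·exp(0.046·82-1.2283) = 0.4953
  Sd branch = 0.0175·Sd^0.57·e^(0.008·RH+0.085·T) = 0.3809 μm/a
  sum: 0.4953 + 0.3809 → r_corr = 0.8762 μm/a
  mass loss = 0.8762 μm/a × 7.14 g/cm³ = 6.256 g·m⁻²·a⁻¹
carbon steel: f(T) = -0.054·(T−10) [T>10 °C] = -0.9342
  SO₂ term: 1.77·12.3^0.52·exp(0.02·82-0.9342) = 13.22
  Sd branch = 0.102·Sd^0.62·e^(0.033·RH+0.04·T) = 5.095 μm/a
  r_corr = 13.22 + 5.095 = 18.32 μm/a
  mass loss = 18.32 μm/a × 7.85 g/cm³ = 143.8 g·m⁻²·a⁻¹
Ordering by g·m⁻²·a⁻¹: carbon steel (144) > copper (9.92) > zinc (6.26)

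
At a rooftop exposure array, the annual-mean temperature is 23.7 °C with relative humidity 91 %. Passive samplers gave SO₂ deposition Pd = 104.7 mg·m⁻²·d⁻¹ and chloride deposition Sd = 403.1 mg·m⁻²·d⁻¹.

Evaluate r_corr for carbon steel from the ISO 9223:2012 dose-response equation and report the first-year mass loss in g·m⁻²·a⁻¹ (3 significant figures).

carbon steel: f(T) = -0.054·(T−10) [T>10 °C] = -0.7398
  Pd branch = 1.77·Pd^0.52·e^(0.02·RH+f) = 58.54 μm/a
  Cl⁻ term: 0.102·403.1^0.62·exp(0.033·91+0.04·23.7) = 218.7
  sum: 58.54 + 218.7 → r_corr = 277.2 μm/a
Convert to mass loss: 277.2 μm/a × 7.85 g/cm³ = 2176 g·m⁻²·a⁻¹

r_corr = 2.18e+03 g·m⁻²·a⁻¹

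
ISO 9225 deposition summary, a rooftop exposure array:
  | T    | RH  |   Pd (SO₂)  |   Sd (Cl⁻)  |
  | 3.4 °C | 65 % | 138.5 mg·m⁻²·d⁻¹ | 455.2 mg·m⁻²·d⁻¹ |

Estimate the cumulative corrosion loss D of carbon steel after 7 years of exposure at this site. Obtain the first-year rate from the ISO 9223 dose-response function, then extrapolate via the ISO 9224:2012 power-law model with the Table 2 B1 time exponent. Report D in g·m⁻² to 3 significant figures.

D(7) = 1.64e+03 g·m⁻²

carbon steel: temperature factor f = +0.150·(-6.6) = -0.9900
  sulphur-dioxide contribution → 31.34 μm/a
  chloride contribution → 44.39 μm/a
  total first-year rate 75.74 μm/a
Long-term exponent b (ISO 9224 Table 2, B1) = 0.523
  D(7) = 75.74 × 7^0.523 = 75.74 × 2.767 = 209.6 μm
  Mass loss = 209.6 μm × 7.85 g/cm³ = 1645 g·m⁻²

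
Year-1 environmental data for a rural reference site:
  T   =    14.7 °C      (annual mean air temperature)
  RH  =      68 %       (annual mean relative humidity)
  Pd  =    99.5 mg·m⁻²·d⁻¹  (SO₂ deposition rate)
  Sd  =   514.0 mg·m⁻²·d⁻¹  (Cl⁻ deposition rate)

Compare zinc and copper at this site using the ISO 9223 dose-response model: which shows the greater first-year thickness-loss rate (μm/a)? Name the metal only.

zinc: T>10 °C ⇒ hinge -0.071·(14.7−10) = -0.3337
  SO₂ term: 0.0129·99.5^0.44·exp(0.046·68-0.3337) = 1.597
  Sd branch = 0.0175·Sd^0.57·e^(0.008·RH+0.085·T) = 3.691 μm/a
  sum: 1.597 + 3.691 → r_corr = 5.288 μm/a
copper: T>10 °C ⇒ hinge -0.080·(14.7−10) = -0.3760
  Pd branch = 0.0053·Pd^0.26·e^(0.059·RH+f) = 0.665 μm/a
  Sd branch = 0.01025·Sd^0.27·e^(0.036·RH+0.049·T) = 1.314 μm/a
  r_corr = 0.665 + 1.314 = 1.979 μm/a
Ordering by μm/a: zinc (5.29) > copper (1.98)

zinc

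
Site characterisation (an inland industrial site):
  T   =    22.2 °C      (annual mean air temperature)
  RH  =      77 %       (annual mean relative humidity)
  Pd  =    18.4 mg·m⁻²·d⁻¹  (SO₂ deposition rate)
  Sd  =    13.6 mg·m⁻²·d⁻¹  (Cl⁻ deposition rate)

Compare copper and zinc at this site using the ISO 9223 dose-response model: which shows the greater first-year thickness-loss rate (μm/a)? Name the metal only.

zinc

copper: temperature factor f = -0.080·(12.2) = -0.9760
  SO₂ term: 0.0053·18.4^0.26·exp(0.059·77-0.9760) = 0.4002
  Cl⁻ term: 0.01025·13.6^0.27·exp(0.036·77+0.049·22.2) = 0.9842
  r_corr = 0.4002 + 0.9842 = 1.384 μm/a
zinc: f(T) = -0.071·(T−10) [T>10 °C] = -0.8662
  SO₂ term: 0.0129·18.4^0.44·exp(0.046·77-0.8662) = 0.6748
  Sd branch = 0.0175·Sd^0.57·e^(0.008·RH+0.085·T) = 0.9467 μm/a
  sum: 0.6748 + 0.9467 → r_corr = 1.621 μm/a
Ordering by μm/a: zinc (1.62) > copper (1.38)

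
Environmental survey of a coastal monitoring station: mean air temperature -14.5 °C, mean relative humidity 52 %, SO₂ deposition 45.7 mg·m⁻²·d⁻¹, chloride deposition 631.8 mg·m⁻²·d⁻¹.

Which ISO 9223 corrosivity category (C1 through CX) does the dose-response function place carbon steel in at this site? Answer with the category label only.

carbon steel: f(T) = +0.150·(T−10) [T≤10 °C] = -3.6750
  sulphur-dioxide contribution → 0.9263 μm/a
  chloride contribution → 17.31 μm/a
  ⇒ r_corr(carbon steel) = 18.24 μm/a
18.2 μm/a falls in (1.3, 25] for carbon steel → category C2

C2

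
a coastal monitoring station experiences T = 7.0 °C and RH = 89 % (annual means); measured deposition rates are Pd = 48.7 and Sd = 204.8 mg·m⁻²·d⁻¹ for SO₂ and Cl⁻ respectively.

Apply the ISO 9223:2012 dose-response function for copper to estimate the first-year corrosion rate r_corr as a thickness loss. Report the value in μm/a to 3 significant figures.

copper: temperature factor f = +0.126·(-3.0) = -0.3780
  sulphur-dioxide contribution → 1.903 μm/a
  chloride contribution → 1.497 μm/a
  total first-year rate 3.4 μm/a

r_corr = 3.40 μm/a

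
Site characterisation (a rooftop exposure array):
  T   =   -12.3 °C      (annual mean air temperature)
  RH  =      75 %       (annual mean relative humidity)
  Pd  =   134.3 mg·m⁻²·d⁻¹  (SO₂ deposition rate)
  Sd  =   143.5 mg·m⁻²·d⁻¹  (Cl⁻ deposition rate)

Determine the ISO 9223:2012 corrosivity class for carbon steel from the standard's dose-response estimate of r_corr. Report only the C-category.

C2

carbon steel: temperature factor f = +0.150·(-22.3) = -3.3450
  SO₂ term: 1.77·134.3^0.52·exp(0.02·75-3.3450) = 3.575
  Sd branch = 0.102·Sd^0.62·e^(0.033·RH+0.04·T) = 16.11 μm/a
  sum: 3.575 + 16.11 → r_corr = 19.68 μm/a
ISO 9223 Table 2 (carbon steel): 1.3 < 19.7 ≤ 25 μm/a ⇒ C2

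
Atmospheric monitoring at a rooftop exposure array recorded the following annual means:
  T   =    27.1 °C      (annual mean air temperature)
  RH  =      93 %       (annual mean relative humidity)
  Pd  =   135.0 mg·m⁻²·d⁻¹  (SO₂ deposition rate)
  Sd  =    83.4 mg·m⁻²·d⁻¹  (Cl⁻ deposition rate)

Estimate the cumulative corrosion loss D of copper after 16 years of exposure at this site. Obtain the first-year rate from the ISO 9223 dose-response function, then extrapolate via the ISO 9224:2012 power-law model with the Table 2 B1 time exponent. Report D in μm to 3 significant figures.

D(16) = 30.5 μm

copper: T>10 °C ⇒ hinge -0.080·(27.1−10) = -1.3680
  sulphur-dioxide contribution → 1.167 μm/a
  chloride contribution → 3.632 μm/a
  ⇒ r_corr(copper) = 4.799 μm/a
Power-law: D(16) = r_corr · 16^0.667
  D(16) = 4.799 × 16^0.667 = 4.799 × 6.355 = 30.5 μm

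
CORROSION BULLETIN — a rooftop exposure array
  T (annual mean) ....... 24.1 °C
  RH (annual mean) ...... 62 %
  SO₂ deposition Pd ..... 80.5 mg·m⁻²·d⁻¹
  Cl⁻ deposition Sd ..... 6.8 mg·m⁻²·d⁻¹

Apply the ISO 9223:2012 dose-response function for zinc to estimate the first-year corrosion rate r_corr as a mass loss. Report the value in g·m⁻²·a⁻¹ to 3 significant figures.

r_corr = 8.79 g·m⁻²·a⁻¹

zinc: temperature factor f = -0.071·(14.1) = -1.0011
  sulphur-dioxide contribution → 0.5662 μm/a
  chloride contribution → 0.6647 μm/a
  ⇒ r_corr(zinc) = 1.231 μm/a
Convert to mass loss: 1.231 μm/a × 7.14 g/cm³ = 8.789 g·m⁻²·a⁻¹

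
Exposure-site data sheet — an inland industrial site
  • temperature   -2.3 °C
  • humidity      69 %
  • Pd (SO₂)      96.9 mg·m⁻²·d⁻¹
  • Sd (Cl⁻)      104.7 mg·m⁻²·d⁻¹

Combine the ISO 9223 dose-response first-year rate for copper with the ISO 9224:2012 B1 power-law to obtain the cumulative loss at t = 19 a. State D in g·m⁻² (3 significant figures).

copper: temperature factor f = +0.126·(-12.3) = -1.5498
  Pd branch = 0.0053·Pd^0.26·e^(0.059·RH+f) = 0.2166 μm/a
  Sd branch = 0.01025·Sd^0.27·e^(0.036·RH+0.049·T) = 0.3854 μm/a
  sum: 0.2166 + 0.3854 → r_corr = 0.602 μm/a
Long-term exponent b (ISO 9224 Table 2, B1) = 0.667
  D(19) = 0.602 × 19^0.667 = 0.602 × 7.127 = 4.291 μm
  Mass loss = 4.291 μm × 8.96 g/cm³ = 38.45 g·m⁻²

D(19) = 38.4 g·m⁻²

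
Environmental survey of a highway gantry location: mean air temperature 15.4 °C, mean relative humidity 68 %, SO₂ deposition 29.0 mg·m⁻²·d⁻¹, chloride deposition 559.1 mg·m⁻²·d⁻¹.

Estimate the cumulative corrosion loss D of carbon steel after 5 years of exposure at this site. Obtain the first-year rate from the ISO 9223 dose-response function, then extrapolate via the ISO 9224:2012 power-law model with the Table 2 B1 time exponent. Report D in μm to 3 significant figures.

D(5) = 278 μm

carbon steel: temperature factor f = -0.054·(5.4) = -0.2916
  sulphur-dioxide contribution → 29.68 μm/a
  chloride contribution → 89.98 μm/a
  ⇒ r_corr(carbon steel) = 119.7 μm/a
Power-law: D(5) = r_corr · 5^0.523
  D(5) = 119.7 × 5^0.523 = 119.7 × 2.32 = 277.6 μm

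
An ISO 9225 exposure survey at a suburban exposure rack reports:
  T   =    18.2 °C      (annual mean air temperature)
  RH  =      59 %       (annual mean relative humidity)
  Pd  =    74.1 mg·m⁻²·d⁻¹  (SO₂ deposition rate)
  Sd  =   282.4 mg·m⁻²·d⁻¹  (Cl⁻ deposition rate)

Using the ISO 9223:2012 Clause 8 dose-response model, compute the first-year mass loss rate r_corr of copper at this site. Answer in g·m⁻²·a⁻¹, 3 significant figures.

r_corr = 11.1 g·m⁻²·a⁻¹

copper: T>10 °C ⇒ hinge -0.080·(18.2−10) = -0.6560
  Pd branch = 0.0053·Pd^0.26·e^(0.059·RH+f) = 0.2737 μm/a
  Sd branch = 0.01025·Sd^0.27·e^(0.036·RH+0.049·T) = 0.9598 μm/a
  sum: 0.2737 + 0.9598 → r_corr = 1.234 μm/a
Convert to mass loss: 1.234 μm/a × 8.96 g/cm³ = 11.05 g·m⁻²·a⁻¹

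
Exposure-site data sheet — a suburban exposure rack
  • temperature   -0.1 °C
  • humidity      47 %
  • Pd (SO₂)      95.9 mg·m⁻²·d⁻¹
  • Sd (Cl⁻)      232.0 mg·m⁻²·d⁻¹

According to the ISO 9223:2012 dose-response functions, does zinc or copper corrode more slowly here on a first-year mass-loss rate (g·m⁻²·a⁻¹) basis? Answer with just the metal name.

zinc: temperature factor f = +0.038·(-10.1) = -0.3838
  Pd branch = 0.0129·Pd^0.44·e^(0.046·RH+f) = 0.5687 μm/a
  Sd branch = 0.0175·Sd^0.57·e^(0.008·RH+0.085·T) = 0.5636 μm/a
  r_corr = 0.5687 + 0.5636 = 1.132 μm/a
  mass loss = 1.132 μm/a × 7.14 g/cm³ = 8.084 g·m⁻²·a⁻¹
copper: temperature factor f = +0.126·(-10.1) = -1.2726
  Pd branch = 0.0053·Pd^0.26·e^(0.059·RH+f) = 0.07783 μm/a
  Cl⁻ term: 0.01025·232.0^0.27·exp(0.036·47+0.049·-0.1) = 0.241
  r_corr = 0.07783 + 0.241 = 0.3189 μm/a
  mass loss = 0.3189 μm/a × 8.96 g/cm³ = 2.857 g·m⁻²·a⁻¹
Ordering by g·m⁻²·a⁻¹: zinc (8.08) > copper (2.86)

copper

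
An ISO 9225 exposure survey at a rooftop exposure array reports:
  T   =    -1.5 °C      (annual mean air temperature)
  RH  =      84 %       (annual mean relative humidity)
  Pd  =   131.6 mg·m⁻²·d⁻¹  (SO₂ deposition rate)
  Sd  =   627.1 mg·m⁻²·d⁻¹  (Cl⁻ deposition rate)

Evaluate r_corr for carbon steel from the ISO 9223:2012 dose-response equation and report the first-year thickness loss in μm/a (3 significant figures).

r_corr = 105 μm/a

carbon steel: temperature factor f = +0.150·(-11.5) = -1.7250
  Pd branch = 1.77·Pd^0.52·e^(0.02·RH+f) = 21.4 μm/a
  Cl⁻ term: 0.102·627.1^0.62·exp(0.033·84+0.04·-1.5) = 83.32
  sum: 21.4 + 83.32 → r_corr = 104.7 μm/a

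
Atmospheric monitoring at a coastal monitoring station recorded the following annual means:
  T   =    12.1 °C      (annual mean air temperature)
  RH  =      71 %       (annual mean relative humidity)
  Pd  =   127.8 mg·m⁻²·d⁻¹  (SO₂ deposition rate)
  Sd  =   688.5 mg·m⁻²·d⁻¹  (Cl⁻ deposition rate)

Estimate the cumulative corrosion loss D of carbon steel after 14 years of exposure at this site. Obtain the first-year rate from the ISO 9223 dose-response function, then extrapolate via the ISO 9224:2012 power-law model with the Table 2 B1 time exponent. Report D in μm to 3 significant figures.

carbon steel: f(T) = -0.054·(T−10) [T>10 °C] = -0.1134
  SO₂ term: 1.77·127.8^0.52·exp(0.02·71-0.1134) = 81.44
  Sd branch = 0.102·Sd^0.62·e^(0.033·RH+0.04·T) = 99.05 μm/a
  r_corr = 81.44 + 99.05 = 180.5 μm/a
Long-term exponent b (ISO 9224 Table 2, B1) = 0.523
  D(14) = 180.5 × 14^0.523 = 180.5 × 3.976 = 717.6 μm

D(14) = 718 μm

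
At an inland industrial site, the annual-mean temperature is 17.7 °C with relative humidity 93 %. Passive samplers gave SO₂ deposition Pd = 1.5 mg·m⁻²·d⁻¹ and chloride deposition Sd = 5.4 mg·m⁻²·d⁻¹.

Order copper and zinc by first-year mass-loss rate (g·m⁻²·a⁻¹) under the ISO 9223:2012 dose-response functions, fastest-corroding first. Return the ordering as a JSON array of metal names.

["copper", "zinc"]

copper: temperature factor f = -0.080·(7.7) = -0.6160
  Pd branch = 0.0053·Pd^0.26·e^(0.059·RH+f) = 0.7683 μm/a
  Sd branch = 0.01025·Sd^0.27·e^(0.036·RH+0.049·T) = 1.094 μm/a
  sum: 0.7683 + 1.094 → r_corr = 1.863 μm/a
  mass loss = 1.863 μm/a × 8.96 g/cm³ = 16.69 g·m⁻²·a⁻¹
zinc: f(T) = -0.071·(T−10) [T>10 °C] = -0.5467
  SO₂ term: 0.0129·1.5^0.44·exp(0.046·93-0.5467) = 0.6435
  Sd branch = 0.0175·Sd^0.57·e^(0.008·RH+0.085·T) = 0.4335 μm/a
  r_corr = 0.6435 + 0.4335 = 1.077 μm/a
  mass loss = 1.077 μm/a × 7.14 g/cm³ = 7.69 g·m⁻²·a⁻¹
Ordering by g·m⁻²·a⁻¹: copper (16.7) > zinc (7.69)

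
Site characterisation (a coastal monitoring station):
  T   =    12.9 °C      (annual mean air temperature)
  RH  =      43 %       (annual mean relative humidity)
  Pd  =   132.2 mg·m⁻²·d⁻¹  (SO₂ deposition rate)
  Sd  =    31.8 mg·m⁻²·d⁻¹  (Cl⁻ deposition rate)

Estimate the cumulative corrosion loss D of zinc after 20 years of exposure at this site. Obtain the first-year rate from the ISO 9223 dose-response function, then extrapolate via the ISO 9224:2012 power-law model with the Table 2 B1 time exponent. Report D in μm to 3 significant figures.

zinc: temperature factor f = -0.071·(2.9) = -0.2059
  SO₂ term: 0.0129·132.2^0.44·exp(0.046·43-0.2059) = 0.6509
  Sd branch = 0.0175·Sd^0.57·e^(0.008·RH+0.085·T) = 0.5309 μm/a
  sum: 0.6509 + 0.5309 → r_corr = 1.182 μm/a
ISO 9224: D(t) = r_corr · t^b with b = 0.813 (zinc, B1)
  D(20) = 1.182 × 20^0.813 = 1.182 × 11.42 = 13.5 μm

D(20) = 13.5 μm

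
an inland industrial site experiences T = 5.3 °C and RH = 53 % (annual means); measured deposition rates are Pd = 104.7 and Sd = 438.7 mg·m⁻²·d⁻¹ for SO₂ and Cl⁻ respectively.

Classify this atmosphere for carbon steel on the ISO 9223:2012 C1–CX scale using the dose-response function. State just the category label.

carbon steel: T≤10 °C ⇒ hinge +0.150·(5.3−10) = -0.7050
  SO₂ term: 1.77·104.7^0.52·exp(0.02·53-0.7050) = 28.35
  Cl⁻ term: 0.102·438.7^0.62·exp(0.033·53+0.04·5.3) = 31.51
  sum: 28.35 + 31.51 → r_corr = 59.85 μm/a
ISO 9223 Table 2 (carbon steel): 50 < 59.9 ≤ 80 μm/a ⇒ C4

C4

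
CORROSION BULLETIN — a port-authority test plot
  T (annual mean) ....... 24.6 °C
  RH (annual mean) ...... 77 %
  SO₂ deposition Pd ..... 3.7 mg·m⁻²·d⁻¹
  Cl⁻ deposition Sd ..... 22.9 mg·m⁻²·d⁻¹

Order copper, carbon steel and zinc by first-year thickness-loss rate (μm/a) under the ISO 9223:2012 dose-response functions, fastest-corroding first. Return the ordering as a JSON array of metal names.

copper: temperature factor f = -0.080·(14.6) = -1.1680
  Pd branch = 0.0053·Pd^0.26·e^(0.059·RH+f) = 0.2176 μm/a
  Cl⁻ term: 0.01025·22.9^0.27·exp(0.036·77+0.049·24.6) = 1.274
  r_corr = 0.2176 + 1.274 = 1.492 μm/a
carbon steel: T>10 °C ⇒ hinge -0.054·(24.6−10) = -0.7884
  SO₂ term: 1.77·3.7^0.52·exp(0.02·77-0.7884) = 7.411
  Sd branch = 0.102·Sd^0.62·e^(0.033·RH+0.04·T) = 24.13 μm/a
  r_corr = 7.411 + 24.13 = 31.54 μm/a
zinc: f(T) = -0.071·(T−10) [T>10 °C] = -1.0366
  SO₂ term: 0.0129·3.7^0.44·exp(0.046·77-1.0366) = 0.281
  Cl⁻ term: 0.0175·22.9^0.57·exp(0.008·77+0.085·24.6) = 1.562
  r_corr = 0.281 + 1.562 = 1.843 μm/a
Ordering by μm/a: carbon steel (31.5) > zinc (1.84) > copper (1.49)

["carbon steel", "zinc", "copper"]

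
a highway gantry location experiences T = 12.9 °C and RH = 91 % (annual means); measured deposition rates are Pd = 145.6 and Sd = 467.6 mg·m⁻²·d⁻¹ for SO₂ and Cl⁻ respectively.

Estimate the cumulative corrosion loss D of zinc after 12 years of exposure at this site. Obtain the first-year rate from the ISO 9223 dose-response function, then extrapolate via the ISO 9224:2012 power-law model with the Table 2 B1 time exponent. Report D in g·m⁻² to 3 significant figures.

zinc: T>10 °C ⇒ hinge -0.071·(12.9−10) = -0.2059
  sulphur-dioxide contribution → 6.179 μm/a
  chloride contribution → 3.608 μm/a
  ⇒ r_corr(zinc) = 9.787 μm/a
ISO 9224: D(t) = r_corr · t^b with b = 0.813 (zinc, B1)
  D(12) = 9.787 × 12^0.813 = 9.787 × 7.54 = 73.79 μm
  Mass loss = 73.79 μm × 7.14 g/cm³ = 526.9 g·m⁻²

D(12) = 527 g·m⁻²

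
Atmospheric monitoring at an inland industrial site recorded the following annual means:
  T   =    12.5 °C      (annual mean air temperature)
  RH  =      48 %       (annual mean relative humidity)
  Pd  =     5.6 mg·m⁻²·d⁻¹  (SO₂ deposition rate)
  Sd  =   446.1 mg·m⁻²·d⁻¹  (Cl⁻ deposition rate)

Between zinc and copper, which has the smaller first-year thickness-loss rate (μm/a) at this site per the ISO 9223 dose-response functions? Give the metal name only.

zinc: T>10 °C ⇒ hinge -0.071·(12.5−10) = -0.1775
  Pd branch = 0.0129·Pd^0.44·e^(0.046·RH+f) = 0.2097 μm/a
  Sd branch = 0.0175·Sd^0.57·e^(0.008·RH+0.085·T) = 2.407 μm/a
  r_corr = 0.2097 + 2.407 = 2.616 μm/a
copper: T>10 °C ⇒ hinge -0.080·(12.5−10) = -0.2000
  SO₂ term: 0.0053·5.6^0.26·exp(0.059·48-0.2000) = 0.1153
  Sd branch = 0.01025·Sd^0.27·e^(0.036·RH+0.049·T) = 0.5528 μm/a
  r_corr = 0.1153 + 0.5528 = 0.6681 μm/a
Ordering by μm/a: zinc (2.62) > copper (0.668)

copper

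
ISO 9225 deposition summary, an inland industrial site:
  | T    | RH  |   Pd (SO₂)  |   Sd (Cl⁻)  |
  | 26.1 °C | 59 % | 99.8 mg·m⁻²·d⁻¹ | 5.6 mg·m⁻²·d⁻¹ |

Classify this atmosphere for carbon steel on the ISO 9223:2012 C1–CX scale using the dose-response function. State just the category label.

carbon steel: temperature factor f = -0.054·(16.1) = -0.8694
  sulphur-dioxide contribution → 26.45 μm/a
  chloride contribution → 5.908 μm/a
  ⇒ r_corr(carbon steel) = 32.36 μm/a
ISO 9223 Table 2 (carbon steel): 25 < 32.4 ≤ 50 μm/a ⇒ C3

C3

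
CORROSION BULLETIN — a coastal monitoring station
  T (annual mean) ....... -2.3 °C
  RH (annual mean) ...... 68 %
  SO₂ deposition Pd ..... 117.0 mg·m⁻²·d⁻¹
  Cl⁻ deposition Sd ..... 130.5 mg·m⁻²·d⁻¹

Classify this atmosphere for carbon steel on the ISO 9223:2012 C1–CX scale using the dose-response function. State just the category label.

C3

carbon steel: temperature factor f = +0.150·(-12.3) = -1.8450
  Pd branch = 1.77·Pd^0.52·e^(0.02·RH+f) = 12.97 μm/a
  Cl⁻ term: 0.102·130.5^0.62·exp(0.033·68+0.04·-2.3) = 17.98
  r_corr = 12.97 + 17.98 = 30.95 μm/a
30.9 μm/a falls in (25, 50] for carbon steel → category C3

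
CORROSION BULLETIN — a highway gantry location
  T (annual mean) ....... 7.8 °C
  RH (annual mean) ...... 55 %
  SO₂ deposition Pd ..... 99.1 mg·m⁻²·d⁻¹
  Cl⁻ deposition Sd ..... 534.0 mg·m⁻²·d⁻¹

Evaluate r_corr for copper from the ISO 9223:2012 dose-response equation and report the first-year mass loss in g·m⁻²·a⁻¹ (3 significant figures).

copper: temperature factor f = +0.126·(-2.2) = -0.2772
  Pd branch = 0.0053·Pd^0.26·e^(0.059·RH+f) = 0.3405 μm/a
  Sd branch = 0.01025·Sd^0.27·e^(0.036·RH+0.049·T) = 0.593 μm/a
  r_corr = 0.3405 + 0.593 = 0.9335 μm/a
Convert to mass loss: 0.9335 μm/a × 8.96 g/cm³ = 8.364 g·m⁻²·a⁻¹

r_corr = 8.36 g·m⁻²·a⁻¹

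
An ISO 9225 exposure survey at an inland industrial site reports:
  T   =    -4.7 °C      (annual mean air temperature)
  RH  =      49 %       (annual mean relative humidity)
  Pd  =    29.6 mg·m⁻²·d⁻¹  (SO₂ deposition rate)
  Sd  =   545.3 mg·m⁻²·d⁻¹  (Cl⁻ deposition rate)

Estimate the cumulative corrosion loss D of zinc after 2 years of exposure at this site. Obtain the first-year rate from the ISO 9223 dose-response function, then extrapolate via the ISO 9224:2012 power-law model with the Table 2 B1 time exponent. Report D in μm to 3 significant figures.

zinc: temperature factor f = +0.038·(-14.7) = -0.5586
  sulphur-dioxide contribution → 0.3121 μm/a
  chloride contribution → 0.6305 μm/a
  total first-year rate 0.9425 μm/a
Power-law: D(2) = r_corr · 2^0.813
  D(2) = 0.9425 × 2^0.813 = 0.9425 × 1.757 = 1.656 μm

D(2) = 1.66 μm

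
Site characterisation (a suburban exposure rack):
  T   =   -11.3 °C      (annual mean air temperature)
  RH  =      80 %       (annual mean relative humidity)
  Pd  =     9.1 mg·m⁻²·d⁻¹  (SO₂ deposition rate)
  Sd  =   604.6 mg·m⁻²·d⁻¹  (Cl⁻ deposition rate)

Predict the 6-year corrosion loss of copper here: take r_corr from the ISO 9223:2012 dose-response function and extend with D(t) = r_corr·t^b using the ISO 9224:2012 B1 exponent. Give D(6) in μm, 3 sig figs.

D(6) = 2.19 μm

copper: f(T) = +0.126·(T−10) [T≤10 °C] = -2.6838
  SO₂ term: 0.0053·9.1^0.26·exp(0.059·80-2.6838) = 0.0721
  Sd branch = 0.01025·Sd^0.27·e^(0.036·RH+0.049·T) = 0.5916 μm/a
  r_corr = 0.0721 + 0.5916 = 0.6637 μm/a
ISO 9224: D(t) = r_corr · t^b with b = 0.667 (copper, B1)
  D(6) = 0.6637 × 6^0.667 = 0.6637 × 3.304 = 2.193 μm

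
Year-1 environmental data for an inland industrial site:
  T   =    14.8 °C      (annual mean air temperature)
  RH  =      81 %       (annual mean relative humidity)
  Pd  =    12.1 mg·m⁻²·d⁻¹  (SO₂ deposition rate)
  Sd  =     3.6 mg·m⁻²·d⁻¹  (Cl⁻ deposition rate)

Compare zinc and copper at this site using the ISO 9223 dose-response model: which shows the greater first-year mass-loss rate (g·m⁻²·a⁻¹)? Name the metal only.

zinc: temperature factor f = -0.071·(4.8) = -0.3408
  SO₂ term: 0.0129·12.1^0.44·exp(0.046·81-0.3408) = 1.141
  Cl⁻ term: 0.0175·3.6^0.57·exp(0.008·81+0.085·14.8) = 0.2443
  r_corr = 1.141 + 0.2443 = 1.385 μm/a
  mass loss = 1.385 μm/a × 7.14 g/cm³ = 9.889 g·m⁻²·a⁻¹
copper: f(T) = -0.080·(T−10) [T>10 °C] = -0.3840
  Pd branch = 0.0053·Pd^0.26·e^(0.059·RH+f) = 0.8213 μm/a
  Cl⁻ term: 0.01025·3.6^0.27·exp(0.036·81+0.049·14.8) = 0.5524
  r_corr = 0.8213 + 0.5524 = 1.374 μm/a
  mass loss = 1.374 μm/a × 8.96 g/cm³ = 12.31 g·m⁻²·a⁻¹
Ordering by g·m⁻²·a⁻¹: copper (12.3) > zinc (9.89)

copper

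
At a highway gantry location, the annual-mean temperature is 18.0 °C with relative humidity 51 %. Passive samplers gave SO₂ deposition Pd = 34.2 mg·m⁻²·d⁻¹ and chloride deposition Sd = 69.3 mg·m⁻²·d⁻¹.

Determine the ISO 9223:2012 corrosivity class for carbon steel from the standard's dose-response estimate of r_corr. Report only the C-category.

carbon steel: T>10 °C ⇒ hinge -0.054·(18.0−10) = -0.4320
  Pd branch = 1.77·Pd^0.52·e^(0.02·RH+f) = 20 μm/a
  Cl⁻ term: 0.102·69.3^0.62·exp(0.033·51+0.04·18.0) = 15.61
  r_corr = 20 + 15.61 = 35.61 μm/a
Category bounds: 25…50 μm/a bracket r_corr ⇒ C3

C3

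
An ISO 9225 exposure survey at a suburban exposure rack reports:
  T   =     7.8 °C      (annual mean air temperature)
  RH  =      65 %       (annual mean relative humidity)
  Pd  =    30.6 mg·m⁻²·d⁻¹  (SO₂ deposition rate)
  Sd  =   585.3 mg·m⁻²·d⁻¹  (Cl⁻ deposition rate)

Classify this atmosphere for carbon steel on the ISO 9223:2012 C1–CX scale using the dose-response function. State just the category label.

carbon steel: T≤10 °C ⇒ hinge +0.150·(7.8−10) = -0.3300
  SO₂ term: 1.77·30.6^0.52·exp(0.02·65-0.3300) = 27.66
  Cl⁻ term: 0.102·585.3^0.62·exp(0.033·65+0.04·7.8) = 61.86
  r_corr = 27.66 + 61.86 = 89.52 μm/a
ISO 9223 Table 2 (carbon steel): 80 < 89.5 ≤ 200 μm/a ⇒ C5

C5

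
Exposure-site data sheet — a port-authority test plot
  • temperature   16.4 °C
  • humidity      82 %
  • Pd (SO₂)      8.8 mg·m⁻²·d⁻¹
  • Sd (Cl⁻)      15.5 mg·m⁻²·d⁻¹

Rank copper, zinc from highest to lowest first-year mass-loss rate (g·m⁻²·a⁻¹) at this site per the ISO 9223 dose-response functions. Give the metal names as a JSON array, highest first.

copper: T>10 °C ⇒ hinge -0.080·(16.4−10) = -0.5120
  Pd branch = 0.0053·Pd^0.26·e^(0.059·RH+f) = 0.7057 μm/a
  Cl⁻ term: 0.01025·15.5^0.27·exp(0.036·82+0.049·16.4) = 0.9186
  r_corr = 0.7057 + 0.9186 = 1.624 μm/a
  mass loss = 1.624 μm/a × 8.96 g/cm³ = 14.55 g·m⁻²·a⁻¹
zinc: T>10 °C ⇒ hinge -0.071·(16.4−10) = -0.4544
  Pd branch = 0.0129·Pd^0.44·e^(0.046·RH+f) = 0.9268 μm/a
  Cl⁻ term: 0.0175·15.5^0.57·exp(0.008·82+0.085·16.4) = 0.6484
  r_corr = 0.9268 + 0.6484 = 1.575 μm/a
  mass loss = 1.575 μm/a × 7.14 g/cm³ = 11.25 g·m⁻²·a⁻¹
Ordering by g·m⁻²·a⁻¹: copper (14.6) > zinc (11.2)

["copper", "zinc"]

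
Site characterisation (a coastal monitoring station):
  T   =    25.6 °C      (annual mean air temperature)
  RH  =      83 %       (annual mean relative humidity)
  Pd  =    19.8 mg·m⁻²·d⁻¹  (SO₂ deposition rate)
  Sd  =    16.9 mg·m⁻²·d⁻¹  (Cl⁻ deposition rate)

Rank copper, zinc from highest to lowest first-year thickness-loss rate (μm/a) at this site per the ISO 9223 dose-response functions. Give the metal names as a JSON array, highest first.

copper: temperature factor f = -0.080·(15.6) = -1.2480
  Pd branch = 0.0053·Pd^0.26·e^(0.059·RH+f) = 0.4427 μm/a
  Cl⁻ term: 0.01025·16.9^0.27·exp(0.036·83+0.049·25.6) = 1.53
  sum: 0.4427 + 1.53 → r_corr = 1.973 μm/a
zinc: T>10 °C ⇒ hinge -0.071·(25.6−10) = -1.1076
  SO₂ term: 0.0129·19.8^0.44·exp(0.046·83-1.1076) = 0.7215
  Cl⁻ term: 0.0175·16.9^0.57·exp(0.008·83+0.085·25.6) = 1.501
  sum: 0.7215 + 1.501 → r_corr = 2.222 μm/a
Ordering by μm/a: zinc (2.22) > copper (1.97)

["zinc", "copper"]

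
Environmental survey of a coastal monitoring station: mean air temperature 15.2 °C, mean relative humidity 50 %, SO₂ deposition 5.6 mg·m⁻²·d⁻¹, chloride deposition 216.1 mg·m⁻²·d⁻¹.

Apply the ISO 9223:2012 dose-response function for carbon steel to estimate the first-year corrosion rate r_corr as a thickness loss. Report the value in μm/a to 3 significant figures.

r_corr = 36.2 μm/a

carbon steel: temperature factor f = -0.054·(5.2) = -0.2808
  sulphur-dioxide contribution → 8.9 μm/a
  chloride contribution → 27.34 μm/a
  total first-year rate 36.23 μm/a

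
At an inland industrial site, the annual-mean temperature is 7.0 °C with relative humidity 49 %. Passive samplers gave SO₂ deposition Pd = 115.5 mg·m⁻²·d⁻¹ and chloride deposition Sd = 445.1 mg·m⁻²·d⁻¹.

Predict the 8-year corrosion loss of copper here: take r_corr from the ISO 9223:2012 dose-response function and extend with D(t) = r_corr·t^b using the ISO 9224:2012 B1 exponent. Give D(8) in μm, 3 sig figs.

copper: f(T) = +0.126·(T−10) [T≤10 °C] = -0.3780
  Pd branch = 0.0053·Pd^0.26·e^(0.059·RH+f) = 0.2249 μm/a
  Cl⁻ term: 0.01025·445.1^0.27·exp(0.036·49+0.049·7.0) = 0.4374
  sum: 0.2249 + 0.4374 → r_corr = 0.6623 μm/a
ISO 9224: D(t) = r_corr · t^b with b = 0.667 (copper, B1)
  D(8) = 0.6623 × 8^0.667 = 0.6623 × 4.003 = 2.651 μm

D(8) = 2.65 μm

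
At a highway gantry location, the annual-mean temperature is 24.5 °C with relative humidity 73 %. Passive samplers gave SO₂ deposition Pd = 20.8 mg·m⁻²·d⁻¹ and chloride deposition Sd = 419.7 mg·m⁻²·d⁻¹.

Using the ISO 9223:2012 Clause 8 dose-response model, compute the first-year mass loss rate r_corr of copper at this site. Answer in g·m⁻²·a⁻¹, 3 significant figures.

copper: f(T) = -0.080·(T−10) [T>10 °C] = -1.1600
  sulphur-dioxide contribution → 0.2715 μm/a
  chloride contribution → 2.408 μm/a
  ⇒ r_corr(copper) = 2.679 μm/a
Convert to mass loss: 2.679 μm/a × 8.96 g/cm³ = 24.01 g·m⁻²·a⁻¹

r_corr = 24.0 g·m⁻²·a⁻¹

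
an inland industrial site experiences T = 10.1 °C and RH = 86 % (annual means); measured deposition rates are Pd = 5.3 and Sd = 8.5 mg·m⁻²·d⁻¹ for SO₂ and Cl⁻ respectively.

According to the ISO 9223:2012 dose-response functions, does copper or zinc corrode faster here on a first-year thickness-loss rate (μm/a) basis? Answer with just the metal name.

copper: temperature factor f = -0.080·(0.1) = -0.0080
  SO₂ term: 0.0053·5.3^0.26·exp(0.059·86-0.0080) = 1.296
  Sd branch = 0.01025·Sd^0.27·e^(0.036·RH+0.049·T) = 0.6625 μm/a
  r_corr = 1.296 + 0.6625 = 1.959 μm/a
zinc: T>10 °C ⇒ hinge -0.071·(10.1−10) = -0.0071
  SO₂ term: 0.0129·5.3^0.44·exp(0.046·86-0.0071) = 1.394
  Sd branch = 0.0175·Sd^0.57·e^(0.008·RH+0.085·T) = 0.2783 μm/a
  sum: 1.394 + 0.2783 → r_corr = 1.672 μm/a
Ordering by μm/a: copper (1.96) > zinc (1.67)

copper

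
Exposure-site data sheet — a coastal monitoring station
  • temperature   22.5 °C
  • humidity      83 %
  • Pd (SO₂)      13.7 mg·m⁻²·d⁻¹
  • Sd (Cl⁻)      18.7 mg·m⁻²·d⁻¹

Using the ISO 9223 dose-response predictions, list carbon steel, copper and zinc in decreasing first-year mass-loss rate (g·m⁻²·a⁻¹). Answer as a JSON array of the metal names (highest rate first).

["carbon steel", "copper", "zinc"]

carbon steel: f(T) = -0.054·(T−10) [T>10 °C] = -0.6750
  Pd branch = 1.77·Pd^0.52·e^(0.02·RH+f) = 18.49 μm/a
  Cl⁻ term: 0.102·18.7^0.62·exp(0.033·83+0.04·22.5) = 23.85
  sum: 18.49 + 23.85 → r_corr = 42.34 μm/a
  mass loss = 42.34 μm/a × 7.85 g/cm³ = 332.4 g·m⁻²·a⁻¹
copper: f(T) = -0.080·(T−10) [T>10 °C] = -1.0000
  Pd branch = 0.0053·Pd^0.26·e^(0.059·RH+f) = 0.5155 μm/a
  Cl⁻ term: 0.01025·18.7^0.27·exp(0.036·83+0.049·22.5) = 1.351
  sum: 0.5155 + 1.351 → r_corr = 1.866 μm/a
  mass loss = 1.866 μm/a × 8.96 g/cm³ = 16.72 g·m⁻²·a⁻¹
zinc: temperature factor f = -0.071·(12.5) = -0.8875
  Pd branch = 0.0129·Pd^0.44·e^(0.046·RH+f) = 0.7646 μm/a
  Cl⁻ term: 0.0175·18.7^0.57·exp(0.008·83+0.085·22.5) = 1.222
  r_corr = 0.7646 + 1.222 = 1.986 μm/a
  mass loss = 1.986 μm/a × 7.14 g/cm³ = 14.18 g·m⁻²·a⁻¹
Ordering by g·m⁻²·a⁻¹: carbon steel (332) > copper (16.7) > zinc (14.2)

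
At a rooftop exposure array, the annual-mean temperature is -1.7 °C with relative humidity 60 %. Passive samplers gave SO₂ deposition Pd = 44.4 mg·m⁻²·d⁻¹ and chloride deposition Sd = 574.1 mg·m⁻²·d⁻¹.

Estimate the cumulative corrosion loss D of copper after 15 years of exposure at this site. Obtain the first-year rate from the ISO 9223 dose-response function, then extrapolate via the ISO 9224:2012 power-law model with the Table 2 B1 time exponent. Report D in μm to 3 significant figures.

copper: T≤10 °C ⇒ hinge +0.126·(-1.7−10) = -1.4742
  SO₂ term: 0.0053·44.4^0.26·exp(0.059·60-1.4742) = 0.1121
  Cl⁻ term: 0.01025·574.1^0.27·exp(0.036·60+0.049·-1.7) = 0.4545
  sum: 0.1121 + 0.4545 → r_corr = 0.5667 μm/a
Long-term exponent b (ISO 9224 Table 2, B1) = 0.667
  D(15) = 0.5667 × 15^0.667 = 0.5667 × 6.088 = 3.45 μm

D(15) = 3.45 μm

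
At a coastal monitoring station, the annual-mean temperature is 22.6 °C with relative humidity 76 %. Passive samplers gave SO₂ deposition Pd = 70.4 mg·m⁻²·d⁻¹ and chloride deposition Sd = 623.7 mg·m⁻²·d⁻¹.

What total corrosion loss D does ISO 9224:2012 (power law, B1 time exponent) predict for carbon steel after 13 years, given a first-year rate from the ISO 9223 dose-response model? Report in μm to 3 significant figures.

D(13) = 783 μm

carbon steel: T>10 °C ⇒ hinge -0.054·(22.6−10) = -0.6804
  Pd branch = 1.77·Pd^0.52·e^(0.02·RH+f) = 37.44 μm/a
  Cl⁻ term: 0.102·623.7^0.62·exp(0.033·76+0.04·22.6) = 167.2
  sum: 37.44 + 167.2 → r_corr = 204.7 μm/a
ISO 9224: D(t) = r_corr · t^b with b = 0.523 (carbon steel, B1)
  D(13) = 204.7 × 13^0.523 = 204.7 × 3.825 = 782.8 μm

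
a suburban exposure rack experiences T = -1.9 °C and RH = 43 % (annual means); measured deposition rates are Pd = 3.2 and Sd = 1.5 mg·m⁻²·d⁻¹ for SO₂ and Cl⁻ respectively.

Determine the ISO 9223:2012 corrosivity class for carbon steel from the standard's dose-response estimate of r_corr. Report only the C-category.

carbon steel: f(T) = +0.150·(T−10) [T≤10 °C] = -1.7850
  SO₂ term: 1.77·3.2^0.52·exp(0.02·43-1.7850) = 1.285
  Sd branch = 0.102·Sd^0.62·e^(0.033·RH+0.04·T) = 0.5024 μm/a
  sum: 1.285 + 0.5024 → r_corr = 1.787 μm/a
ISO 9223 Table 2 (carbon steel): 1.3 < 1.79 ≤ 25 μm/a ⇒ C2

C2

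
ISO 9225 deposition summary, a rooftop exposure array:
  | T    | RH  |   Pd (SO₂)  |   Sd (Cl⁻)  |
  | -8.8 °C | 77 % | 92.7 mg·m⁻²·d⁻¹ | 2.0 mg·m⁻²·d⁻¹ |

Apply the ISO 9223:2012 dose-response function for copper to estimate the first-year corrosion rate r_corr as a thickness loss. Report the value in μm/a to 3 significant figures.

copper: T≤10 °C ⇒ hinge +0.126·(-8.8−10) = -2.3688
  SO₂ term: 0.0053·92.7^0.26·exp(0.059·77-2.3688) = 0.1513
  Cl⁻ term: 0.01025·2.0^0.27·exp(0.036·77+0.049·-8.8) = 0.1284
  sum: 0.1513 + 0.1284 → r_corr = 0.2798 μm/a

r_corr = 0.280 μm/a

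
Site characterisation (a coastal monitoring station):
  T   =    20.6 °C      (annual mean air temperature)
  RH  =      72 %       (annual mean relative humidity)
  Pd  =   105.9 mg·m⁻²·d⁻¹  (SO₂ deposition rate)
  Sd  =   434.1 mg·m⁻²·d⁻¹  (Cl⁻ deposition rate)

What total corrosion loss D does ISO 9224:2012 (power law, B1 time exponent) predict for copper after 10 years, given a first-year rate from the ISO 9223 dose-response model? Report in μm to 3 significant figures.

copper: T>10 °C ⇒ hinge -0.080·(20.6−10) = -0.8480
  SO₂ term: 0.0053·105.9^0.26·exp(0.059·72-0.8480) = 0.5338
  Sd branch = 0.01025·Sd^0.27·e^(0.036·RH+0.049·T) = 1.936 μm/a
  r_corr = 0.5338 + 1.936 = 2.47 μm/a
Power-law: D(10) = r_corr · 10^0.667
  D(10) = 2.47 × 10^0.667 = 2.47 × 4.645 = 11.47 μm

D(10) = 11.5 μm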